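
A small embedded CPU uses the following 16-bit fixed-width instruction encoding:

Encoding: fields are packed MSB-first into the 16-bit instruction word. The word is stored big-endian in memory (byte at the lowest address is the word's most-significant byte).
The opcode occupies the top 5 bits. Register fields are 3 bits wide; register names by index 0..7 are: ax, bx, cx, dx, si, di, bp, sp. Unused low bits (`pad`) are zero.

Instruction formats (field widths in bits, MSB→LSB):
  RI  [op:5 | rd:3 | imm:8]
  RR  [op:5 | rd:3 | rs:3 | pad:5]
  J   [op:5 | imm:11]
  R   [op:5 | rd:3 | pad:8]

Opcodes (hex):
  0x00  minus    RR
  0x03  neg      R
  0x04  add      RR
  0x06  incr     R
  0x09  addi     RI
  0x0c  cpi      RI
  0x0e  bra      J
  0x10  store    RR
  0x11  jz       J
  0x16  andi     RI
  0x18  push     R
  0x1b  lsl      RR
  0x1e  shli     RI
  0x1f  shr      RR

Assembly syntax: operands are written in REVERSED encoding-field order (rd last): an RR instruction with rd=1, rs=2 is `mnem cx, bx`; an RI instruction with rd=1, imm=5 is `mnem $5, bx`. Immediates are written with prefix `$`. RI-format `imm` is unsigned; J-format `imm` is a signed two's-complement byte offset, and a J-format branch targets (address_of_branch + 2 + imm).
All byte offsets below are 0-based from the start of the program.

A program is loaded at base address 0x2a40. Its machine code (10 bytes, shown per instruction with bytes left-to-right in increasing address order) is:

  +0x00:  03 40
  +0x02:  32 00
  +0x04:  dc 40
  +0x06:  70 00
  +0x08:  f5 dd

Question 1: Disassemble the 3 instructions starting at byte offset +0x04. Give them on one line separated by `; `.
+0x04: dc 40 ⇒ word 0xdc40 (big)
  op=0xdc40>>11=0x1b ⇒ lsl (RR)
  [10:8] rd=4 = si
  [7:5] rs=2 = cx
+0x06: 70 00 ⇒ word 0x7000 (big)
  op=0x7000>>11=0xe ⇒ bra (J)
  [10:0] imm=0 = $0
+0x08: f5 dd ⇒ word 0xf5dd (big)
  op=0xf5dd>>11=0x1e ⇒ shli (RI)
  [10:8] rd=5 = di
  [7:0] imm=221 = $221

lsl cx, si; bra $0; shli $221, di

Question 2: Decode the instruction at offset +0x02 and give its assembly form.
incr cx

[02] 32 00 → 0x3200
  top 5b → 0x6 → incr [R]
  [10:8] rd=2 = cx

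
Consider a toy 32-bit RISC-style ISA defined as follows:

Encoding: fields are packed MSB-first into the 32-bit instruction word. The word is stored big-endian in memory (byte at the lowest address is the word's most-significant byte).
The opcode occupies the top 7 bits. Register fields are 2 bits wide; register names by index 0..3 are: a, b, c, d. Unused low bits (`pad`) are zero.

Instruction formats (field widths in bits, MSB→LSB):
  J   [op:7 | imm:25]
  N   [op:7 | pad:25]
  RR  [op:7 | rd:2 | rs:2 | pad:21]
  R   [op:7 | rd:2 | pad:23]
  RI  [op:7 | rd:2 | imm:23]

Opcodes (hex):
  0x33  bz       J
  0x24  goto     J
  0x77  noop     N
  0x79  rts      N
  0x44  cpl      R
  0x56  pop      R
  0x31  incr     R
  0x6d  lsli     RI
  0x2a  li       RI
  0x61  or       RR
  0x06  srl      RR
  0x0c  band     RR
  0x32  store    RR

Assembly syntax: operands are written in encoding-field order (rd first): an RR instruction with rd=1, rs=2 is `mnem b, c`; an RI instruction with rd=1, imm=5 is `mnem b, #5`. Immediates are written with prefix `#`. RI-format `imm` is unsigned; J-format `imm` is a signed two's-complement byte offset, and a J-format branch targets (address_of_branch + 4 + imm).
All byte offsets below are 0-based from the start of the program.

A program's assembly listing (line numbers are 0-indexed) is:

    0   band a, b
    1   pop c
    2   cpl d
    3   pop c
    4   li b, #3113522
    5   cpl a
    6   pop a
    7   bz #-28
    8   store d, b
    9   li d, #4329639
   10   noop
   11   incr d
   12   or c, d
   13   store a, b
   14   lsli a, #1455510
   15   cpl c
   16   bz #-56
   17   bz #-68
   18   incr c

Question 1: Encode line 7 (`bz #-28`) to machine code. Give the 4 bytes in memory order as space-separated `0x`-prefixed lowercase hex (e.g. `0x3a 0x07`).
0x67 0xff 0xff 0xe4

L7: bz op=0x33:7|imm=-28:25 ⇒ 0x67ffffe4 ⇒ big 67 ff ff e4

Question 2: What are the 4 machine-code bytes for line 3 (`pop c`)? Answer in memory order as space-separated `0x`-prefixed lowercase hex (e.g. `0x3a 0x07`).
3. pop fields op=0x56:7|rd=2:2|pad=0:23 → word ad000000h → ad 00 00 00

0xad 0x00 0x00 0x00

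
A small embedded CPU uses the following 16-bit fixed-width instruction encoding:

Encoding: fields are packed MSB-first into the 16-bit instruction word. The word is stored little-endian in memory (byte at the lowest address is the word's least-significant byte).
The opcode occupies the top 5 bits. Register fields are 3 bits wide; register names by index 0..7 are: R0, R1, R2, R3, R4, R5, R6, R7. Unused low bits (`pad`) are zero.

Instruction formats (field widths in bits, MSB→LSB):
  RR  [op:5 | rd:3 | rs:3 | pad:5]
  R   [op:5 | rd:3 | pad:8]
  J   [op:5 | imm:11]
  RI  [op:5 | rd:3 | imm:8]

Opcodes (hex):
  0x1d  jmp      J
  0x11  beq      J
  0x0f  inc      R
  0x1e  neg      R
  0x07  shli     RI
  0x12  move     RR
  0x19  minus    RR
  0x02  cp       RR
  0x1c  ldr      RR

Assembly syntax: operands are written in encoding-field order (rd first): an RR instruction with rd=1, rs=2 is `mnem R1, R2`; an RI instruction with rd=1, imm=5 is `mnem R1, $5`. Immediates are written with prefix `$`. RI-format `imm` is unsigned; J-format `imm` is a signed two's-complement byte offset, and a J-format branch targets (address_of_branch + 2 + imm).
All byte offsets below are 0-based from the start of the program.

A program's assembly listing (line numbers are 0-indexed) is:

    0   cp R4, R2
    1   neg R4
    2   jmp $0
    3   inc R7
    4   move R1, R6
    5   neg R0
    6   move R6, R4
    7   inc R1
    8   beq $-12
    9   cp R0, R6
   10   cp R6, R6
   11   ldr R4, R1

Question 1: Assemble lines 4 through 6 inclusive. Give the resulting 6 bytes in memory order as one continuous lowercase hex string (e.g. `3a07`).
c09100f08096

4. move fields op=0x12:5|rd=1:3|rs=6:3|pad=0:5 → word 91c0h → c0 91
5. neg fields op=0x1e:5|rd=0:3|pad=0:8 → word f000h → 00 f0
6. move fields op=0x12:5|rd=6:3|rs=4:3|pad=0:5 → word 9680h → 80 96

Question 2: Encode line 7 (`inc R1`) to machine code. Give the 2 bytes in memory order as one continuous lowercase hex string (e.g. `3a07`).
0079

L7: inc op=0xf:5|rd=1:3|pad=0:8 ⇒ 0x7900 ⇒ little 00 79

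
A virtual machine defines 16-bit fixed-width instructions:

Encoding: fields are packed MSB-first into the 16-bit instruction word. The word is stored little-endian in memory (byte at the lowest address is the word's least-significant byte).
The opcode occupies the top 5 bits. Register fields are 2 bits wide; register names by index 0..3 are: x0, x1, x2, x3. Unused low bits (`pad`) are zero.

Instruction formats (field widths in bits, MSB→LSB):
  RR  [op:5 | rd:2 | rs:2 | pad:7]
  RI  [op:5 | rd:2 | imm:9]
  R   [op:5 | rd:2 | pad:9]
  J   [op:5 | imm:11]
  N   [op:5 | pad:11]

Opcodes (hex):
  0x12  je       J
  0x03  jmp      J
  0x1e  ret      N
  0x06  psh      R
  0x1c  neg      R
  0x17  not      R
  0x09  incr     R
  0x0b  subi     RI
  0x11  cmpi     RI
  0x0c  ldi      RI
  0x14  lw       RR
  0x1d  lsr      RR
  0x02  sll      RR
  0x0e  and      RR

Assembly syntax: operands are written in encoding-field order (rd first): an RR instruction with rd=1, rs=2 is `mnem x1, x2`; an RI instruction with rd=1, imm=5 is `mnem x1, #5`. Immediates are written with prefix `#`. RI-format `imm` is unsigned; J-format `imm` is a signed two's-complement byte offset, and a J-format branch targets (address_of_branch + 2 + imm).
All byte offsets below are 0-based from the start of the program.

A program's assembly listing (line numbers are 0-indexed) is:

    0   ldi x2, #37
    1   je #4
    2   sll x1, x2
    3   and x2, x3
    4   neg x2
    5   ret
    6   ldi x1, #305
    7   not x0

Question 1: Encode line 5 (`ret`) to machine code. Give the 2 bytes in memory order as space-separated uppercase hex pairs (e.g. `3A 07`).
line 5 (ret): pack op=0x1e:5|pad=0:11 = 0xf000; little→ 00 f0

00 F0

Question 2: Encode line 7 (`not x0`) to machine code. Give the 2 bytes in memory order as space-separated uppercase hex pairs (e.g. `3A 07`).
7. not fields op=0x17:5|rd=0:2|pad=0:9 → word b800h → 00 b8

00 B8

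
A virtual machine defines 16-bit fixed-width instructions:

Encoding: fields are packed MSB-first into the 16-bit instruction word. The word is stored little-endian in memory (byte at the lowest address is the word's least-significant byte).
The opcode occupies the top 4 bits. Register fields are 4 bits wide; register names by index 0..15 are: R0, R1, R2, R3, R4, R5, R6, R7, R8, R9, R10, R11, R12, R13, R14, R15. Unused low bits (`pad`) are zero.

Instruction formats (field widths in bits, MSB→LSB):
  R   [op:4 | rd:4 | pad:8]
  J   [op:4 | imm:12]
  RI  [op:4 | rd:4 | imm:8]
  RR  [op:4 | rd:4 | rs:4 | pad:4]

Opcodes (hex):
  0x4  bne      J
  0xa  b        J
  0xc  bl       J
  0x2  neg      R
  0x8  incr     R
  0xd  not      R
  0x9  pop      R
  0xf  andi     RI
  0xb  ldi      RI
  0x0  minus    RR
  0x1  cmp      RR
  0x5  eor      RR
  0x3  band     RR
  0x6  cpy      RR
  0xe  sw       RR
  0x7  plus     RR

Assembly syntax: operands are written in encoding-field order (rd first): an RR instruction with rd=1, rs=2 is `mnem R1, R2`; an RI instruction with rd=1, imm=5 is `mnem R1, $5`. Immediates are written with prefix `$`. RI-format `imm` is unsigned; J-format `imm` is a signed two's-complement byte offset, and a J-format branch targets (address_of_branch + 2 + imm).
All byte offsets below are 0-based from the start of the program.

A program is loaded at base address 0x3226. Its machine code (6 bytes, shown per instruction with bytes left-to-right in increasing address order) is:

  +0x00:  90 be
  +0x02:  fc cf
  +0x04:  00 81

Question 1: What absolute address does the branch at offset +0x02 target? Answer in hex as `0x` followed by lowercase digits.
0x3226

@+02  little-endian(fc cf) = 0xcffc
  op=0xcffc>>12=0xc ⇒ bl (J)
  imm@[11:0]=0xffc (s12→-4) ⇒ $-4
  target = base 0x3226 + off 0x02 + 2 + imm -4 = 0x3226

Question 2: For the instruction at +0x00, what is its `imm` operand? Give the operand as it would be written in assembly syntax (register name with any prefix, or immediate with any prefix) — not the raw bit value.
off 0x00: read 90 be as little → 0xbe90
  op=0xbe90>>12=0xb ⇒ ldi (RI)
  rd@[11:8]=0xe ⇒ R14
  imm@[7:0]=0x90 ⇒ $144

$144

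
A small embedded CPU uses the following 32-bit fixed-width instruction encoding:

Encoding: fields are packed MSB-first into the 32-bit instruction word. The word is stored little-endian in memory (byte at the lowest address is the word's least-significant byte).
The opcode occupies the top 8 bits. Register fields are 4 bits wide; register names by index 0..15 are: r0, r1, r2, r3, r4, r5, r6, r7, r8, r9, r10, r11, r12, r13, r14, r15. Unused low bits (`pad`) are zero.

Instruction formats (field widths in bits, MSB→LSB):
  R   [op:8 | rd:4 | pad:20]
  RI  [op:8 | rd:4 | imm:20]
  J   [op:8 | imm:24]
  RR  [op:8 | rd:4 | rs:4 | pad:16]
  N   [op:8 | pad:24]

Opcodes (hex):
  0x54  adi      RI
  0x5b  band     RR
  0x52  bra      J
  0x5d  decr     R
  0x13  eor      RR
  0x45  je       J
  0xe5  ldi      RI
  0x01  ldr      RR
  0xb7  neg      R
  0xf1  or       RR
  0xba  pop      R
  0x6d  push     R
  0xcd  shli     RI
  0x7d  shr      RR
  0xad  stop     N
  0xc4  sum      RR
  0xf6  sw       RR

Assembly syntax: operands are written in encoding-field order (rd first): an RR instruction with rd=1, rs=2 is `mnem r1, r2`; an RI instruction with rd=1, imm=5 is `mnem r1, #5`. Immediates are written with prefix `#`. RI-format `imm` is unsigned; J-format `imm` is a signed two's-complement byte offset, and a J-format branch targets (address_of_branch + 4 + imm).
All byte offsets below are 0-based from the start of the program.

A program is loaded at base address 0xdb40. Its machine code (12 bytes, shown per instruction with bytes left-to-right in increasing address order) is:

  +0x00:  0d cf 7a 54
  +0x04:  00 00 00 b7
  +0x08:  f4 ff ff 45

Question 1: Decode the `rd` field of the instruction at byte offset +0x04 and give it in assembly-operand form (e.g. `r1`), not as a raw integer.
r0

off 0x04: read 00 00 00 b7 as little → 0xb7000000
  op=0xb7000000>>24=0xb7 ⇒ neg (R)
  rd@[23:20]=0x0 ⇒ r0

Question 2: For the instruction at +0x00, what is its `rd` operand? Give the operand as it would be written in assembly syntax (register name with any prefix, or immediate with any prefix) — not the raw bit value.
r7

@+00  little-endian(0d cf 7a 54) = 0x547acf0d
  op=0x547acf0d>>24=0x54 ⇒ adi (RI)
  rd: (w>>20)&0xf=0x7 → r7
  imm: (w>>0)&0xfffff=0xacf0d → #708365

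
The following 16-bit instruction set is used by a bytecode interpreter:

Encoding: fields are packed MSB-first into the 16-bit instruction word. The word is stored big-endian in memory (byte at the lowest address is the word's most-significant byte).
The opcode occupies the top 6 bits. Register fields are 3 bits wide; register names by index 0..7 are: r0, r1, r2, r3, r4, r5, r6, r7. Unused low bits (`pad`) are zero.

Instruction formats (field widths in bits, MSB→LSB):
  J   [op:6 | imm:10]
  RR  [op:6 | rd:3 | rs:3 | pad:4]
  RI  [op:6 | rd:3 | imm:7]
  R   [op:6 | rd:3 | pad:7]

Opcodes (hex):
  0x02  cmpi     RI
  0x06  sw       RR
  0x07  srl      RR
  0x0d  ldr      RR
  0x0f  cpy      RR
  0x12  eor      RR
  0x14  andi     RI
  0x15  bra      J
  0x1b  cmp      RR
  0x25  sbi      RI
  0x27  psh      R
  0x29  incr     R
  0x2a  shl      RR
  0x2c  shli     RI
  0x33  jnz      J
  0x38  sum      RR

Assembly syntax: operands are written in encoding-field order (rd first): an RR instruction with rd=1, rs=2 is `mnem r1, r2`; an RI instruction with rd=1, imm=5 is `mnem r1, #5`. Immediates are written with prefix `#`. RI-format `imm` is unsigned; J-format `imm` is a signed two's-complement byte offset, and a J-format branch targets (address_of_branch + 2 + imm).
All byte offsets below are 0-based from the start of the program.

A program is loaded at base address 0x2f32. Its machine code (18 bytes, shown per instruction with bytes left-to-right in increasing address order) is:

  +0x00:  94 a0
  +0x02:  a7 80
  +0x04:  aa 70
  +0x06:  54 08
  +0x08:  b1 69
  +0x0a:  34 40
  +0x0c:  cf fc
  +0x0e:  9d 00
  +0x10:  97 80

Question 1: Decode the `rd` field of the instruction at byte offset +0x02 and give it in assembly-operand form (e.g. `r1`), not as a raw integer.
[02] a7 80 → 0xa780
  op=0xa780>>10=0x29 ⇒ incr (R)
  rd@[9:7]=0x7 ⇒ r7

r7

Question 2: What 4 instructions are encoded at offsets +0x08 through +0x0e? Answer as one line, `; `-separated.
off 0x08: read b1 69 as big → 0xb169
  opcode bits[15:10]=0x2c: shli/RI
  rd: (w>>7)&0x7=0x2 → r2
  imm: (w>>0)&0x7f=0x69 → #105
off 0x0a: read 34 40 as big → 0x3440
  opcode bits[15:10]=0xd: ldr/RR
  rd: (w>>7)&0x7=0x0 → r0
  rs: (w>>4)&0x7=0x4 → r4
off 0x0c: read cf fc as big → 0xcffc
  opcode bits[15:10]=0x33: jnz/J
  imm: (w>>0)&0x3ff=0x3fc (s10→-4) → #-4
off 0x0e: read 9d 00 as big → 0x9d00
  opcode bits[15:10]=0x27: psh/R
  rd: (w>>7)&0x7=0x2 → r2

shli r2, #105; ldr r0, r4; jnz #-4; psh r2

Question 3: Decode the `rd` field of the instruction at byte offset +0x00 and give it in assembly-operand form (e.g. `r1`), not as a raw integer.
r1

@+00  big-endian(94 a0) = 0x94a0
  top 6b → 0x25 → sbi [RI]
  rd@[9:7]=0x1 ⇒ r1
  imm@[6:0]=0x20 ⇒ #32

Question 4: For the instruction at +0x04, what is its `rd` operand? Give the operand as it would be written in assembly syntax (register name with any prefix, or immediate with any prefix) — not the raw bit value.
@+04  big-endian(aa 70) = 0xaa70
  top 6b → 0x2a → shl [RR]
  rd: (w>>7)&0x7=0x4 → r4
  rs: (w>>4)&0x7=0x7 → r7

r4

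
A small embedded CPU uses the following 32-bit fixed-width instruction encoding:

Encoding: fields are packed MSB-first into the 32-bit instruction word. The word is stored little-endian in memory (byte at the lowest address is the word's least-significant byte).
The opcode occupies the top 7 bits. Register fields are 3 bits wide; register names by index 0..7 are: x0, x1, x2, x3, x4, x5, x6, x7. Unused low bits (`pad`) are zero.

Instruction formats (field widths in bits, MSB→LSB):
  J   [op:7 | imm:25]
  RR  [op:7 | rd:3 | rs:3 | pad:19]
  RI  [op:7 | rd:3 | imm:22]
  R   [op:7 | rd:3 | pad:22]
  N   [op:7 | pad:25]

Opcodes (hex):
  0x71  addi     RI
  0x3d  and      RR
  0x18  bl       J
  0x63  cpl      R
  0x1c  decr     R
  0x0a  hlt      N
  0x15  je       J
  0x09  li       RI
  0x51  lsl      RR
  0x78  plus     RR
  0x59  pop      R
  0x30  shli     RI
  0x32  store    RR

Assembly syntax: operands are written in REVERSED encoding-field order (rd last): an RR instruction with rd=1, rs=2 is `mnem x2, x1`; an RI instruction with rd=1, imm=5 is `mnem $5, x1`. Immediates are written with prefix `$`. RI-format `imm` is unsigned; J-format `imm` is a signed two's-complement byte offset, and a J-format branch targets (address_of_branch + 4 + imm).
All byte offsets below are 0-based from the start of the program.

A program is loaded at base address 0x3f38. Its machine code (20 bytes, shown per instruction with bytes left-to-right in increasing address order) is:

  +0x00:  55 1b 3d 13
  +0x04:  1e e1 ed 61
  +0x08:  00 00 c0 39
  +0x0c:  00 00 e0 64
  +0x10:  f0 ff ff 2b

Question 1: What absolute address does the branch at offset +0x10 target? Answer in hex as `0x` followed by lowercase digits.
+0x10: f0 ff ff 2b ⇒ word 0x2bfffff0 (little)
  op=0x2bfffff0>>25=0x15 ⇒ je (J)
  imm@[24:0]=0x1fffff0 (s25→-16) ⇒ $-16
  target = base 0x3f38 + off 0x10 + 4 + imm -16 = 0x3f3c

0x3f3c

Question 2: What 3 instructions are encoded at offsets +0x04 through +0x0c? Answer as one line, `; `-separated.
@+04  little-endian(1e e1 ed 61) = 0x61ede11e
  op=0x61ede11e>>25=0x30 ⇒ shli (RI)
  rd@[24:22]=0x7 ⇒ x7
  imm@[21:0]=0x2de11e ⇒ $3006750
@+08  little-endian(00 00 c0 39) = 0x39c00000
  op=0x39c00000>>25=0x1c ⇒ decr (R)
  rd@[24:22]=0x7 ⇒ x7
@+0c  little-endian(00 00 e0 64) = 0x64e00000
  op=0x64e00000>>25=0x32 ⇒ store (RR)
  rd@[24:22]=0x3 ⇒ x3
  rs@[21:19]=0x4 ⇒ x4

shli $3006750, x7; decr x7; store x4, x3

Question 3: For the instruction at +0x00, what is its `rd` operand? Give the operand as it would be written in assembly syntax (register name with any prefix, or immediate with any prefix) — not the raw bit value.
@+00  little-endian(55 1b 3d 13) = 0x133d1b55
  op=0x133d1b55>>25=0x9 ⇒ li (RI)
  rd: (w>>22)&0x7=0x4 → x4
  imm: (w>>0)&0x3fffff=0x3d1b55 → $4004693

x4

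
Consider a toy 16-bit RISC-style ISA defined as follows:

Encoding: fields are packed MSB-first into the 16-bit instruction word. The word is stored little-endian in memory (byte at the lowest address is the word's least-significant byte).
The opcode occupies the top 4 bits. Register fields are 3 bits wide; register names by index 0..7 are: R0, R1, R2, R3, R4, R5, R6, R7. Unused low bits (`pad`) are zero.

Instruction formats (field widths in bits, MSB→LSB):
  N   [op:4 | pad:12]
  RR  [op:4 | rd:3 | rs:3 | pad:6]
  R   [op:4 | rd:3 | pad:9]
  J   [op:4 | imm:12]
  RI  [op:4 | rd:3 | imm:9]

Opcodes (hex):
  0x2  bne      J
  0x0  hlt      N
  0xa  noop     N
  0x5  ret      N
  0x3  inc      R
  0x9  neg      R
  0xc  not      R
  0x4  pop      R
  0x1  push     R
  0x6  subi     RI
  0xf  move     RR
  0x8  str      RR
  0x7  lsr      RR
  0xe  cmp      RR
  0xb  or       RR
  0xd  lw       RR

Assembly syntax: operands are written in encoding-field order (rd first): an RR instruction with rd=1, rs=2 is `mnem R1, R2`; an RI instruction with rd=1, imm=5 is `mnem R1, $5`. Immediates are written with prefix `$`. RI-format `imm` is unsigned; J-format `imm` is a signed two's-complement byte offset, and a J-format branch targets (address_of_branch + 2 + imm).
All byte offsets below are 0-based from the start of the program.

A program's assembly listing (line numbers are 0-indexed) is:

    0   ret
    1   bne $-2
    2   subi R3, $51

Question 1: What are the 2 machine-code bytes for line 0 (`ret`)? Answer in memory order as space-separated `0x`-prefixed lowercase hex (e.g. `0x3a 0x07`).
0. ret fields op=0x5:4|pad=0:12 → word 5000h → 00 50

0x00 0x50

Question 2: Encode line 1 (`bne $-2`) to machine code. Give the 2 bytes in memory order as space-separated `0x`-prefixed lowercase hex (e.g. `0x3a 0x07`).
line 1 (bne): pack op=0x2:4|imm=-2:12 = 0x2ffe; little→ fe 2f

0xfe 0x2f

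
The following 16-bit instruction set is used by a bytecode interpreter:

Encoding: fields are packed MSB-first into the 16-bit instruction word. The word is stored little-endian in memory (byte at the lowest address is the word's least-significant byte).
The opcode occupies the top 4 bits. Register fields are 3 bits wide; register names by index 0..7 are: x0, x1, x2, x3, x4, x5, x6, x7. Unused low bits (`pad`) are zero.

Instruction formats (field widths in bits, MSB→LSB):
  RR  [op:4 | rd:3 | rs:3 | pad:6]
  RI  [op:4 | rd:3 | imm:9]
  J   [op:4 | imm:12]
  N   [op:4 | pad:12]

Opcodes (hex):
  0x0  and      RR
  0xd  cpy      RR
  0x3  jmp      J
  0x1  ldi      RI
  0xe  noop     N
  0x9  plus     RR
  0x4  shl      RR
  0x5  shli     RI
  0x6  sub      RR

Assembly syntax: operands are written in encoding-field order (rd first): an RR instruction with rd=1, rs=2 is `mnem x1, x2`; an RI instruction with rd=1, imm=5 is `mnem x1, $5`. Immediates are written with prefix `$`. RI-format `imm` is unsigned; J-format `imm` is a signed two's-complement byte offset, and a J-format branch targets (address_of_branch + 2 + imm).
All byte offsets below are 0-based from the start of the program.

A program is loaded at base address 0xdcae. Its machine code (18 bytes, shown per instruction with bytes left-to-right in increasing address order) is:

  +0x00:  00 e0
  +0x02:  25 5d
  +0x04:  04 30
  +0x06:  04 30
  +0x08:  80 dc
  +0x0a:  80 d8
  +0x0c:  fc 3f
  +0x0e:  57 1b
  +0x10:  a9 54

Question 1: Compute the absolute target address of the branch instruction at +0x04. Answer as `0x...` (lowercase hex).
0xdcb8

@+04  little-endian(04 30) = 0x3004
  op=0x3004>>12=0x3 ⇒ jmp (J)
  [11:0] imm=4 = $4
  target = base 0xdcae + off 0x04 + 2 + imm 4 = 0xdcb8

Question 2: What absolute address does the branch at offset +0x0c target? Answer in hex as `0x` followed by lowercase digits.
0xdcb8

[0c] fc 3f → 0x3ffc
  op=0x3ffc>>12=0x3 ⇒ jmp (J)
  imm@[11:0]=0xffc (s12→-4) ⇒ $-4
  target = base 0xdcae + off 0x0c + 2 + imm -4 = 0xdcb8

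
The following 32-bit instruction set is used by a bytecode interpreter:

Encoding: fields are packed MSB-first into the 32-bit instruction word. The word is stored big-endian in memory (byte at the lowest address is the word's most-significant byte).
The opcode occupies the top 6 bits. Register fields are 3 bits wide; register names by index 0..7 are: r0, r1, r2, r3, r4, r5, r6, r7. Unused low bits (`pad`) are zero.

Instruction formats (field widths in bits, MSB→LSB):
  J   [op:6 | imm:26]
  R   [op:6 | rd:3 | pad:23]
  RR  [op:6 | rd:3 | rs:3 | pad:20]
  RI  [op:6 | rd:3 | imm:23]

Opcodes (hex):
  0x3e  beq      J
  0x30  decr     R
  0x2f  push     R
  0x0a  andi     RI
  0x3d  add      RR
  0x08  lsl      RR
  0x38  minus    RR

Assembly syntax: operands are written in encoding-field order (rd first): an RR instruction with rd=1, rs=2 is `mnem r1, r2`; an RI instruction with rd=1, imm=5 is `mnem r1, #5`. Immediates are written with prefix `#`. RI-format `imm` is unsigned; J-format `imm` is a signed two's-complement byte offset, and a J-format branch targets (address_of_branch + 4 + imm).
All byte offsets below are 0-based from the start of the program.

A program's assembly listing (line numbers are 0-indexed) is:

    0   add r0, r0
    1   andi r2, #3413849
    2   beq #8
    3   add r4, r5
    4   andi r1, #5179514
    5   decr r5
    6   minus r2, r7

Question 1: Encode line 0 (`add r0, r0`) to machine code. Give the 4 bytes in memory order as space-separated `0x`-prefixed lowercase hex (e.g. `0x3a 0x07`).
0xf4 0x00 0x00 0x00

L0: add op=0x3d:6|rd=0:3|rs=0:3|pad=0:20 ⇒ 0xf4000000 ⇒ big f4 00 00 00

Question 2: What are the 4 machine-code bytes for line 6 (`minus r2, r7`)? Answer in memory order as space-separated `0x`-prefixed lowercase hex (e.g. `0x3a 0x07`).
L6: minus op=0x38:6|rd=2:3|rs=7:3|pad=0:20 ⇒ 0xe1700000 ⇒ big e1 70 00 00

0xe1 0x70 0x00 0x00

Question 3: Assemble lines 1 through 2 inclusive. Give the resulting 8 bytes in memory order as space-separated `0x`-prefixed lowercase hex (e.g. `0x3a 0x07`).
L1: andi op=0xa:6|rd=2:3|imm=3413849:23 ⇒ 0x29341759 ⇒ big 29 34 17 59
L2: beq op=0x3e:6|imm=8:26 ⇒ 0xf8000008 ⇒ big f8 00 00 08

0x29 0x34 0x17 0x59 0xf8 0x00 0x00 0x08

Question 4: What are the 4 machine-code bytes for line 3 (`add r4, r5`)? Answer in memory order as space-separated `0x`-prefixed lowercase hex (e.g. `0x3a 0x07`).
line 3 (add): pack op=0x3d:6|rd=4:3|rs=5:3|pad=0:20 = 0xf6500000; big→ f6 50 00 00

0xf6 0x50 0x00 0x00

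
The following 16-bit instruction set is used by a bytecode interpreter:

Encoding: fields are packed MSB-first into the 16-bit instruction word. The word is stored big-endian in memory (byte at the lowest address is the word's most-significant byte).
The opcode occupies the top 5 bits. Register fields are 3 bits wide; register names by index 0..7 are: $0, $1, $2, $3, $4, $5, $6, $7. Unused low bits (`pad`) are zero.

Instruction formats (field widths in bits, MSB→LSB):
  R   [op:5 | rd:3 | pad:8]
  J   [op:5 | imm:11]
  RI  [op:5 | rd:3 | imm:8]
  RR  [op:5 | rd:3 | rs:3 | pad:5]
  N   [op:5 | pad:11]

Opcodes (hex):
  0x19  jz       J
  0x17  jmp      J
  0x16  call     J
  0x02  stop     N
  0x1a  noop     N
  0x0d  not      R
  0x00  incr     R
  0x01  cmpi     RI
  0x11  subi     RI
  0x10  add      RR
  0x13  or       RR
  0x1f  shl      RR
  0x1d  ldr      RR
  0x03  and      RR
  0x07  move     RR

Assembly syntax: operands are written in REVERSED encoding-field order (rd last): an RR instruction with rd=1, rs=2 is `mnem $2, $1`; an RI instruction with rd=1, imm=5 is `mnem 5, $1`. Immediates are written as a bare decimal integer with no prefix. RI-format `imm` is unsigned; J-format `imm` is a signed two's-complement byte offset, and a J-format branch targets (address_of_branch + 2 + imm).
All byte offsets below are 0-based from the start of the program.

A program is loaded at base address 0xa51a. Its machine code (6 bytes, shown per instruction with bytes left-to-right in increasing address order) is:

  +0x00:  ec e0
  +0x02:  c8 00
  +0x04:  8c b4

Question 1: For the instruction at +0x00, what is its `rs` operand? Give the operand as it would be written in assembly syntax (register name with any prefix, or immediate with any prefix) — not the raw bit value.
$7

off 0x00: read ec e0 as big → 0xece0
  opcode bits[15:11]=0x1d: ldr/RR
  [10:8] rd=4 = $4
  [7:5] rs=7 = $7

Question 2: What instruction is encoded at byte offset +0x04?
subi 180, $4

+0x04: 8c b4 ⇒ word 0x8cb4 (big)
  op=0x8cb4>>11=0x11 ⇒ subi (RI)
  rd@[10:8]=0x4 ⇒ $4
  imm@[7:0]=0xb4 ⇒ 180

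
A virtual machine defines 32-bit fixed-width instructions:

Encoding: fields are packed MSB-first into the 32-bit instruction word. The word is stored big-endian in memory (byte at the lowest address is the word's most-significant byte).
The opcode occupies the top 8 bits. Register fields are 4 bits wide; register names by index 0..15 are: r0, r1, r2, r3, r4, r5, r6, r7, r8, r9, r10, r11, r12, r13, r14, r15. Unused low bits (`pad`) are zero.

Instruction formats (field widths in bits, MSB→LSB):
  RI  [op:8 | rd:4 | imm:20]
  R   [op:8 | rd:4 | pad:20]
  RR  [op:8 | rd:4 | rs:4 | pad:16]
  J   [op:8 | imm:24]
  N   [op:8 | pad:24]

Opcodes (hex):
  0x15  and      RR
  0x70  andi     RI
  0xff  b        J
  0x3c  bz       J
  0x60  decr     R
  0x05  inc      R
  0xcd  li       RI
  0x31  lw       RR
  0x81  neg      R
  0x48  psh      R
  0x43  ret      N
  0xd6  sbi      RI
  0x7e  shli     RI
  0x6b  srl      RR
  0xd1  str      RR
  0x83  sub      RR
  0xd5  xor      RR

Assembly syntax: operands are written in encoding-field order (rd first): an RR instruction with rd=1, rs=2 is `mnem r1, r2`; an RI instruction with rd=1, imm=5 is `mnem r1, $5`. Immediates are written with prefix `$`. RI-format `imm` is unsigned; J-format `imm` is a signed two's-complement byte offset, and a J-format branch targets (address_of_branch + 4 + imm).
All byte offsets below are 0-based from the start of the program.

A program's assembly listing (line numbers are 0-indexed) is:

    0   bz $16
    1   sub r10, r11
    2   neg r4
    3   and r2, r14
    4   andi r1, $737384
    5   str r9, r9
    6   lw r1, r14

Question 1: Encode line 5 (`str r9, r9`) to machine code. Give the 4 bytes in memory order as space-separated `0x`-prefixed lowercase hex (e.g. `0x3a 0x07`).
0xd1 0x99 0x00 0x00

line 5 (str): pack op=0xd1:8|rd=9:4|rs=9:4|pad=0:16 = 0xd1990000; big→ d1 99 00 00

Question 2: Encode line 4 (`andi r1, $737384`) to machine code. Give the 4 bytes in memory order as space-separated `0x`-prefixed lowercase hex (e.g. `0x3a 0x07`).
L4: andi op=0x70:8|rd=1:4|imm=737384:20 ⇒ 0x701b4068 ⇒ big 70 1b 40 68

0x70 0x1b 0x40 0x68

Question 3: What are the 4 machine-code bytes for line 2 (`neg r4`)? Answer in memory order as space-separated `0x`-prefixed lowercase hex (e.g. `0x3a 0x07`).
0x81 0x40 0x00 0x00

2. neg fields op=0x81:8|rd=4:4|pad=0:20 → word 81400000h → 81 40 00 00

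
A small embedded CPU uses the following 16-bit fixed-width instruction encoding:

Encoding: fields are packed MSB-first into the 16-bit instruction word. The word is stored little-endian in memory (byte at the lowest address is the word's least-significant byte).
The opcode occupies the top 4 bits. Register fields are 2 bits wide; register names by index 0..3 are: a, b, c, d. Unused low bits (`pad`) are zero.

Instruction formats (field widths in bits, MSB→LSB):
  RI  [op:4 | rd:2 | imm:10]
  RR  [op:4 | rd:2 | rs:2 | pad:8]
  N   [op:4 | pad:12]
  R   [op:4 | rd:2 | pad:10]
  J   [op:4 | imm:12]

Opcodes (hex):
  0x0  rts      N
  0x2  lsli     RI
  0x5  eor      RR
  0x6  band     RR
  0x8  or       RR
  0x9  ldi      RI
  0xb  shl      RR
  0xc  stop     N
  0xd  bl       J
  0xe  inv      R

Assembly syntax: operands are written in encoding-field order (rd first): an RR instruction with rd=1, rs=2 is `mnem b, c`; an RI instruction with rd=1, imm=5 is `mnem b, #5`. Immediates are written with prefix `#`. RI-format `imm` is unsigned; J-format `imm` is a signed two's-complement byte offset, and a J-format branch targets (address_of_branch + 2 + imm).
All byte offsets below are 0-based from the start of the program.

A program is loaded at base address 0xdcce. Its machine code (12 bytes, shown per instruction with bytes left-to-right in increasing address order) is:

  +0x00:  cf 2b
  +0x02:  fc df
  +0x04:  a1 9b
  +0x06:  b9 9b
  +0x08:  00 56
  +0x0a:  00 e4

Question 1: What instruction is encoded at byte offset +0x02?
bl #-4

+0x02: fc df ⇒ word 0xdffc (little)
  op=0xdffc>>12=0xd ⇒ bl (J)
  imm: (w>>0)&0xfff=0xffc (s12→-4) → #-4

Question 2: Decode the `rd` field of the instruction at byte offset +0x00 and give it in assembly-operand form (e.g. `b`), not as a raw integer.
off 0x00: read cf 2b as little → 0x2bcf
  top 4b → 0x2 → lsli [RI]
  [11:10] rd=2 = c
  [9:0] imm=975 = #975

c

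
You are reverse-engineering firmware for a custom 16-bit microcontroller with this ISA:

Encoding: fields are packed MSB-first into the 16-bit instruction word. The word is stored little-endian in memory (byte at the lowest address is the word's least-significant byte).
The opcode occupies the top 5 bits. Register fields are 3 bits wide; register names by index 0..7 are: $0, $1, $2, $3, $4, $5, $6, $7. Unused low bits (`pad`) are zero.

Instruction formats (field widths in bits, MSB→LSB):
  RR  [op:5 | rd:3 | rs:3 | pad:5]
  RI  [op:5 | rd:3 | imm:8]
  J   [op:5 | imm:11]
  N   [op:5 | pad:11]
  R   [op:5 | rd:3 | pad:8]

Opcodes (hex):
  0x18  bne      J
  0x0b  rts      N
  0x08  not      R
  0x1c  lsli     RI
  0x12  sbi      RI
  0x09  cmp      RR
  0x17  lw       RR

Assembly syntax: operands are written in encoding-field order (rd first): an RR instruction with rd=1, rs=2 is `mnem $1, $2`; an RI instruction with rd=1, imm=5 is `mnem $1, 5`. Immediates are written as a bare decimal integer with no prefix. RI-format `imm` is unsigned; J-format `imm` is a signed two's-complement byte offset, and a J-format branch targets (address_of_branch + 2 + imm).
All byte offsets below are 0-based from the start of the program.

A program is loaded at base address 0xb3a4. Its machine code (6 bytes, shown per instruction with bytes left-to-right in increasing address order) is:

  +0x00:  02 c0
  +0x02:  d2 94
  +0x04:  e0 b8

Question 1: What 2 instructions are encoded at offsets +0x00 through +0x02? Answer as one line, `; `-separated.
bne 2; sbi $4, 210

[00] 02 c0 → 0xc002
  op=0xc002>>11=0x18 ⇒ bne (J)
  imm: (w>>0)&0x7ff=0x2 → 2
[02] d2 94 → 0x94d2
  op=0x94d2>>11=0x12 ⇒ sbi (RI)
  rd: (w>>8)&0x7=0x4 → $4
  imm: (w>>0)&0xff=0xd2 → 210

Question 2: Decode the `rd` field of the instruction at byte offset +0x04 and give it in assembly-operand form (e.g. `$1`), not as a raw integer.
$0

+0x04: e0 b8 ⇒ word 0xb8e0 (little)
  top 5b → 0x17 → lw [RR]
  rd@[10:8]=0x0 ⇒ $0
  rs@[7:5]=0x7 ⇒ $7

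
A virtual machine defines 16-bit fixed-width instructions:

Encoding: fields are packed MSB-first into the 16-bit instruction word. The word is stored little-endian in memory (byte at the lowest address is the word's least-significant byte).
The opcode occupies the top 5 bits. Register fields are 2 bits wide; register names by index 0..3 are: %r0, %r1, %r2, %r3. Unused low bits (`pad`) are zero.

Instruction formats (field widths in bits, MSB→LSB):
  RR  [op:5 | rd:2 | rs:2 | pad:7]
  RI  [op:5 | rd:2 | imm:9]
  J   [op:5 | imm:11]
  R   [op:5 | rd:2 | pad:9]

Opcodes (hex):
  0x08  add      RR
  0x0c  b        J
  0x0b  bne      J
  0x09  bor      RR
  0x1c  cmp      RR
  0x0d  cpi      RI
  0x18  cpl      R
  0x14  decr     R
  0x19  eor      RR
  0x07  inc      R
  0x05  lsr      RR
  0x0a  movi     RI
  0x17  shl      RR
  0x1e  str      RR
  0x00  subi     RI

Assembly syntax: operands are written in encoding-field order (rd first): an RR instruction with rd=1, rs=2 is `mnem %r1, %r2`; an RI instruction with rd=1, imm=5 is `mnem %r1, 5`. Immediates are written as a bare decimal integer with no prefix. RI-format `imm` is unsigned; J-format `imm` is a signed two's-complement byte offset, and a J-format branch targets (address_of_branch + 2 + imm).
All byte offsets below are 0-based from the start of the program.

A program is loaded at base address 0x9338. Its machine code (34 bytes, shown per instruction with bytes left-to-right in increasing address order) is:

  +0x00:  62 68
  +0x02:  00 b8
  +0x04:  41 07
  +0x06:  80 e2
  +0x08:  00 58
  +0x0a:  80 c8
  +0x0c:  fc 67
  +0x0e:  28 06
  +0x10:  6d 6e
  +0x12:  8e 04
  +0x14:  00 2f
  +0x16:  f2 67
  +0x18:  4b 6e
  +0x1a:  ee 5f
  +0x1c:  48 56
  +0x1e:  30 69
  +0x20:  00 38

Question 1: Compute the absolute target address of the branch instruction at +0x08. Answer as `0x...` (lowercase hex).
0x9342

off 0x08: read 00 58 as little → 0x5800
  top 5b → 0xb → bne [J]
  imm@[10:0]=0x0 ⇒ 0
  target = base 0x9338 + off 0x08 + 2 + imm 0 = 0x9342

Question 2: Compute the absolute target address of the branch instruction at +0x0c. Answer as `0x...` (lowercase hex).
0x9342

[0c] fc 67 → 0x67fc
  op=0x67fc>>11=0xc ⇒ b (J)
  imm: (w>>0)&0x7ff=0x7fc (s11→-4) → -4
  target = base 0x9338 + off 0x0c + 2 + imm -4 = 0x9342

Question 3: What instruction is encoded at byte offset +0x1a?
bne -18

[1a] ee 5f → 0x5fee
  top 5b → 0xb → bne [J]
  [10:0] imm=2030 (s11→-18) = -18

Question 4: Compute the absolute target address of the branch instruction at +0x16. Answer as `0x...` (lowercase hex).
@+16  little-endian(f2 67) = 0x67f2
  opcode bits[15:11]=0xc: b/J
  [10:0] imm=2034 (s11→-14) = -14
  target = base 0x9338 + off 0x16 + 2 + imm -14 = 0x9342

0x9342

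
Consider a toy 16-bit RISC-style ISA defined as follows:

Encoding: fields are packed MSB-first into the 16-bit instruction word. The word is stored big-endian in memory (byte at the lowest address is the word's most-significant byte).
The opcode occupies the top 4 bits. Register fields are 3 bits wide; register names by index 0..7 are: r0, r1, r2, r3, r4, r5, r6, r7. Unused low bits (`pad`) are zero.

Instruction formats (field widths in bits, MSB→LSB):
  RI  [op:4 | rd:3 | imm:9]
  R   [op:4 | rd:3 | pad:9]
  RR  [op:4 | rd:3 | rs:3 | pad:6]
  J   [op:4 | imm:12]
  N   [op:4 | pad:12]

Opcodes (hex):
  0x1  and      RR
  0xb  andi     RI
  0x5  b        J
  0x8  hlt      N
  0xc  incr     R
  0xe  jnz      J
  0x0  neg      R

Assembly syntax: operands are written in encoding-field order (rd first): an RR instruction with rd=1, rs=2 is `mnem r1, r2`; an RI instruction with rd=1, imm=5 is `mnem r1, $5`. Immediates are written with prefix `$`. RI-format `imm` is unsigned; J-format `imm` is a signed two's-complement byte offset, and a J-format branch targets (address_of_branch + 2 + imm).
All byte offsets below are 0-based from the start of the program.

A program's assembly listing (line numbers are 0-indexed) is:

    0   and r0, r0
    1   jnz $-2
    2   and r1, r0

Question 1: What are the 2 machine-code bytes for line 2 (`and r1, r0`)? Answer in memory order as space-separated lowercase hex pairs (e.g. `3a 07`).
2. and fields op=0x1:4|rd=1:3|rs=0:3|pad=0:6 → word 1200h → 12 00

12 00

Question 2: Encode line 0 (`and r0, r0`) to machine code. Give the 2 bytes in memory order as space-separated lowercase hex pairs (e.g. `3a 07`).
10 00

L0: and op=0x1:4|rd=0:3|rs=0:3|pad=0:6 ⇒ 0x1000 ⇒ big 10 00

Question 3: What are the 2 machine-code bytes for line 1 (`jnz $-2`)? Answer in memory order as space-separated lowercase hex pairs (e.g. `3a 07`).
ef fe

line 1 (jnz): pack op=0xe:4|imm=-2:12 = 0xeffe; big→ ef fe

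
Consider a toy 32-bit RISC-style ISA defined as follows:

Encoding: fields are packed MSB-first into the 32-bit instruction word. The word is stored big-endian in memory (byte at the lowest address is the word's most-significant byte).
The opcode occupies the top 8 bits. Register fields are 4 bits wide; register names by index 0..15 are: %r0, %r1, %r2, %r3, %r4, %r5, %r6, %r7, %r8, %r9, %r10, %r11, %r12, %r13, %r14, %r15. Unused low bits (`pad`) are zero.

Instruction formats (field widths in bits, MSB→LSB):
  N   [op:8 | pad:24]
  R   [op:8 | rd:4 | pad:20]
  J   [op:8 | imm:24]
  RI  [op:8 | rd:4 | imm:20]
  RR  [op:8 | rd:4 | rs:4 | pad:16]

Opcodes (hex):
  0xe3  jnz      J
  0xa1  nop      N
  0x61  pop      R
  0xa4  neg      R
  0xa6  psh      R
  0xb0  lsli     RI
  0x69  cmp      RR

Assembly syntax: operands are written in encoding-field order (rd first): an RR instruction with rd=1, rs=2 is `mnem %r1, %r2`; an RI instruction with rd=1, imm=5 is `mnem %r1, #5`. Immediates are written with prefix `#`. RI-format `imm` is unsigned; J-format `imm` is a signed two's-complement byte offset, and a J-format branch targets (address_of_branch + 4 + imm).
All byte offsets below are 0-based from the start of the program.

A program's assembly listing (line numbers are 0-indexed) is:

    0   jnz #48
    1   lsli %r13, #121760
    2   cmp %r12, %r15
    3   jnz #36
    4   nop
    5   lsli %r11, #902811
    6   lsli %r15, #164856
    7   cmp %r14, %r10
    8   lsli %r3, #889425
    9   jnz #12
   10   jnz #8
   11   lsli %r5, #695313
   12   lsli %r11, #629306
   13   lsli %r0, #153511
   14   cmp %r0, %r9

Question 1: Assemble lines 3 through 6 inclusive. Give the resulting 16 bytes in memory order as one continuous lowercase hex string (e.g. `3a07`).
e3000024a1000000b0bdc69bb0f283f8

line 3 (jnz): pack op=0xe3:8|imm=36:24 = 0xe3000024; big→ e3 00 00 24
line 4 (nop): pack op=0xa1:8|pad=0:24 = 0xa1000000; big→ a1 00 00 00
line 5 (lsli): pack op=0xb0:8|rd=11:4|imm=902811:20 = 0xb0bdc69b; big→ b0 bd c6 9b
line 6 (lsli): pack op=0xb0:8|rd=15:4|imm=164856:20 = 0xb0f283f8; big→ b0 f2 83 f8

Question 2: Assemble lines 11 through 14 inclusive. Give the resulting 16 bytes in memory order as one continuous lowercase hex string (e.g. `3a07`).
11. lsli fields op=0xb0:8|rd=5:4|imm=695313:20 → word b05a9c11h → b0 5a 9c 11
12. lsli fields op=0xb0:8|rd=11:4|imm=629306:20 → word b0b99a3ah → b0 b9 9a 3a
13. lsli fields op=0xb0:8|rd=0:4|imm=153511:20 → word b00257a7h → b0 02 57 a7
14. cmp fields op=0x69:8|rd=0:4|rs=9:4|pad=0:16 → word 69090000h → 69 09 00 00

b05a9c11b0b99a3ab00257a769090000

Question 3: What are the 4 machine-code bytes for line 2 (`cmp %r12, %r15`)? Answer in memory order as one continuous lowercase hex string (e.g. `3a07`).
69cf0000

line 2 (cmp): pack op=0x69:8|rd=12:4|rs=15:4|pad=0:16 = 0x69cf0000; big→ 69 cf 00 00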